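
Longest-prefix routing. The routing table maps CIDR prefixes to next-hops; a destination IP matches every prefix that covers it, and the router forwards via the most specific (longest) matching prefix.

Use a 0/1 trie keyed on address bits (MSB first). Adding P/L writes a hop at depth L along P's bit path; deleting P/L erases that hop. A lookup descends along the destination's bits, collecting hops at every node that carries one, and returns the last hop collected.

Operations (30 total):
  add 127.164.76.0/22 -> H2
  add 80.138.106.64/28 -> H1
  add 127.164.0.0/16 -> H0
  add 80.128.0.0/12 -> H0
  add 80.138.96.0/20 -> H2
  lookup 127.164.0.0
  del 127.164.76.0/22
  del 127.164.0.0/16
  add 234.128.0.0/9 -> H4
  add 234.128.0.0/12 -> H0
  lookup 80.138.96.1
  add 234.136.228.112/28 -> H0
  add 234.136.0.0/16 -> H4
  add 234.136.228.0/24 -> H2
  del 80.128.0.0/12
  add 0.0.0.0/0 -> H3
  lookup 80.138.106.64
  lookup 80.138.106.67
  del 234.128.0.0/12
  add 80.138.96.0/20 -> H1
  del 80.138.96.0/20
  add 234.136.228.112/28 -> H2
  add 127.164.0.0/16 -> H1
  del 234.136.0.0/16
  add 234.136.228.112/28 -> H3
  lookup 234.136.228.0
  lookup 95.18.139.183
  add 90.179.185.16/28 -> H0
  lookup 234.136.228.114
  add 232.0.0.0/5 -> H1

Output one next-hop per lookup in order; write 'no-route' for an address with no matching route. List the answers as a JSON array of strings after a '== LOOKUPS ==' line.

Apply in order:
  add 127.164.76.0/22 -> H2 at depth 22
  add 80.138.106.64/28 -> H1 at depth 28
  add 127.164.0.0/16 -> H0 at depth 16
  add 80.128.0.0/12 -> H0 at depth 12
  add 80.138.96.0/20 -> H2 at depth 20
  lookup 127.164.0.0: bits 01111111101001000 walk d0:-→d1:-→d2:-→d3:-→d4:-→d5:-→d6:-→d7:-→d8:-→d9:-→d10:-→d11:-→d12:-→d13:-→d14:-→d15:-→d16:H0→d17:- -> H0
  - 127.164.76.0/22 clear@22
  - 127.164.0.0/16 clear@16
  add 234.128.0.0/9 -> H4 at depth 9
  add 234.128.0.0/12 -> H0 at depth 12
  lookup 80.138.96.1: bits 01010000100010100110 walk d0:-→d1:-→d2:-→d3:-→d4:-→d5:-→d6:-→d7:-→d8:-→d9:-→d10:-→d11:-→d12:H0→d13:-→d14:-→d15:-→d16:-→d17:-→d18:-→d19:-→d20:H2 -> H2
  add 234.136.228.112/28 -> H0 at depth 28
  add 234.136.0.0/16 -> H4 at depth 16
  add 234.136.228.0/24 -> H2 at depth 24
  - 80.128.0.0/12 clear@12
  add 0.0.0.0/0 -> H3 at depth 0
  lookup 80.138.106.64: bits 0101000010001010011010100100 walk d0:H3→d1:-→d2:-→d3:-→d4:-→d5:-→d6:-→d7:-→d8:-→d9:-→d10:-→d11:-→d12:-→d13:-→d14:-→d15:-→d16:-→d17:-→d18:-→d19:-→d20:H2→d21:-→d22:-→d23:-→d24:-→d25:-→d26:-→d27:-→d28:H1 -> H1
  lookup 80.138.106.67: bits 0101000010001010011010100100 walk d0:H3→d1:-→d2:-→d3:-→d4:-→d5:-→d6:-→d7:-→d8:-→d9:-→d10:-→d11:-→d12:-→d13:-→d14:-→d15:-→d16:-→d17:-→d18:-→d19:-→d20:H2→d21:-→d22:-→d23:-→d24:-→d25:-→d26:-→d27:-→d28:H1 -> H1
  - 234.128.0.0/12 clear@12
  add 80.138.96.0/20 -> H1 at depth 20
  - 80.138.96.0/20 clear@20
  add 234.136.228.112/28 -> H2 at depth 28
  add 127.164.0.0/16 -> H1 at depth 16
  - 234.136.0.0/16 clear@16
  add 234.136.228.112/28 -> H3 at depth 28
  lookup 234.136.228.0: bits 1110101010001000111001000 walk d0:H3→d1:-→d2:-→d3:-→d4:-→d5:-→d6:-→d7:-→d8:-→d9:H4→d10:-→d11:-→d12:-→d13:-→d14:-→d15:-→d16:-→d17:-→d18:-→d19:-→d20:-→d21:-→d22:-→d23:-→d24:H2→d25:- -> H2
  lookup 95.18.139.183: bits 0101 walk d0:H3→d1:-→d2:-→d3:-→d4:- -> H3
  add 90.179.185.16/28 -> H0 at depth 28
  lookup 234.136.228.114: bits 1110101010001000111001000111 walk d0:H3→d1:-→d2:-→d3:-→d4:-→d5:-→d6:-→d7:-→d8:-→d9:H4→d10:-→d11:-→d12:-→d13:-→d14:-→d15:-→d16:-→d17:-→d18:-→d19:-→d20:-→d21:-→d22:-→d23:-→d24:H2→d25:-→d26:-→d27:-→d28:H3 -> H3
  add 232.0.0.0/5 -> H1 at depth 5

== LOOKUPS ==
["H0","H2","H1","H1","H2","H3","H3"]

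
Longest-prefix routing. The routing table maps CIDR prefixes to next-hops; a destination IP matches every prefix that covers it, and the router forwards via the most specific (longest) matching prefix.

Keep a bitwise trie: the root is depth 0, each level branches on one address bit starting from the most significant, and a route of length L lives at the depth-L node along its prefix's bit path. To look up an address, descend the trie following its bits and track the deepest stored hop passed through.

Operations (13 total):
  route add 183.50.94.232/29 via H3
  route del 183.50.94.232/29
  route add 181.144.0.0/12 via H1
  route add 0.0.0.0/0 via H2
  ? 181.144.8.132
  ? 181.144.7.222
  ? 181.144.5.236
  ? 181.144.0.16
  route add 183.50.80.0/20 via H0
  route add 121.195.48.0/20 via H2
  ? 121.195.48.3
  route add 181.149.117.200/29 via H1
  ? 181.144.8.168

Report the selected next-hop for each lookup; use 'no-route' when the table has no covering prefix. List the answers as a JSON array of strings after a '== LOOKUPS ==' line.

Trace:
  add 183.50.94.232/29 -> H3 at depth 29
  - 183.50.94.232/29 clear@29
  add 181.144.0.0/12 -> H1 at depth 12
  add 0.0.0.0/0 -> H2 at depth 0
  ? 181.144.8.132  path d0:H2→d1:-→d2:-→d3:-→d4:-→d5:-→d6:-→d7:-→d8:-→d9:-→d10:-→d11:-→d12:H1  best=H1
  ? 181.144.7.222  path d0:H2→d1:-→d2:-→d3:-→d4:-→d5:-→d6:-→d7:-→d8:-→d9:-→d10:-→d11:-→d12:H1  best=H1
  ? 181.144.5.236  path d0:H2→d1:-→d2:-→d3:-→d4:-→d5:-→d6:-→d7:-→d8:-→d9:-→d10:-→d11:-→d12:H1  best=H1
  ? 181.144.0.16  path d0:H2→d1:-→d2:-→d3:-→d4:-→d5:-→d6:-→d7:-→d8:-→d9:-→d10:-→d11:-→d12:H1  best=H1
  add 183.50.80.0/20 -> H0 at depth 20
  add 121.195.48.0/20 -> H2 at depth 20
  ? 121.195.48.3  path d0:H2→d1:-→d2:-→d3:-→d4:-→d5:-→d6:-→d7:-→d8:-→d9:-→d10:-→d11:-→d12:-→d13:-→d14:-→d15:-→d16:-→d17:-→d18:-→d19:-→d20:H2  best=H2
  add 181.149.117.200/29 -> H1 at depth 29
  ? 181.144.8.168  path d0:H2→d1:-→d2:-→d3:-→d4:-→d5:-→d6:-→d7:-→d8:-→d9:-→d10:-→d11:-→d12:H1→d13:-  best=H1

== LOOKUPS ==
["H1","H1","H1","H1","H2","H1"]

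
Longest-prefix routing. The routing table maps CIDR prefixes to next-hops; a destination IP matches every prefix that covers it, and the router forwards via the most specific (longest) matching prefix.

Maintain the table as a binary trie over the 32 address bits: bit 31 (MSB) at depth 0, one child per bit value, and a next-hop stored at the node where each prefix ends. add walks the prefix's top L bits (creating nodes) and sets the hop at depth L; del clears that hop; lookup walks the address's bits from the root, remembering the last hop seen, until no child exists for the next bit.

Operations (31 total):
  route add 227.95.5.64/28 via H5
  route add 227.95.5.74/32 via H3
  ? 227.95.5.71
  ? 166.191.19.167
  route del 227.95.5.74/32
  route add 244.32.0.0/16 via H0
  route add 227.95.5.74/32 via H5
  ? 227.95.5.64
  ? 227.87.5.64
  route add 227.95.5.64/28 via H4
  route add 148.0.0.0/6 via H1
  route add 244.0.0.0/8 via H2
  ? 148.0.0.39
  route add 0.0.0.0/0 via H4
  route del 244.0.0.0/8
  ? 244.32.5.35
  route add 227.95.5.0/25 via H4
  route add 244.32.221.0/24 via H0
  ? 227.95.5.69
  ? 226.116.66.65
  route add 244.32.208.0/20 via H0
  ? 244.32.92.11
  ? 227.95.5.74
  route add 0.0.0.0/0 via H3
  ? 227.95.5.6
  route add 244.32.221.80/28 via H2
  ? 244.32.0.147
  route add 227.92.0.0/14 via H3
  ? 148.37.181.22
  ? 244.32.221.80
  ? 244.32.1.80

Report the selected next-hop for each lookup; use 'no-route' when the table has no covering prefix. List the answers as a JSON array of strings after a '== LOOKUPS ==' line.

Trace:
  add 227.95.5.64/28 -> H5 at depth 28
  add 227.95.5.74/32 -> H3 at depth 32
  ? 227.95.5.71  path d0:-→d1:-→d2:-→d3:-→d4:-→d5:-→d6:-→d7:-→d8:-→d9:-→d10:-→d11:-→d12:-→d13:-→d14:-→d15:-→d16:-→d17:-→d18:-→d19:-→d20:-→d21:-→d22:-→d23:-→d24:-→d25:-→d26:-→d27:-→d28:H5  best=H5
  ? 166.191.19.167  path d0:-→d1:-  best=no-route
  - 227.95.5.74/32 clear@32
  add 244.32.0.0/16 -> H0 at depth 16
  add 227.95.5.74/32 -> H5 at depth 32
  ? 227.95.5.64  path d0:-→d1:-→d2:-→d3:-→d4:-→d5:-→d6:-→d7:-→d8:-→d9:-→d10:-→d11:-→d12:-→d13:-→d14:-→d15:-→d16:-→d17:-→d18:-→d19:-→d20:-→d21:-→d22:-→d23:-→d24:-→d25:-→d26:-→d27:-→d28:H5  best=H5
  ? 227.87.5.64  path d0:-→d1:-→d2:-→d3:-→d4:-→d5:-→d6:-→d7:-→d8:-→d9:-→d10:-→d11:-→d12:-  best=no-route
  add 227.95.5.64/28 -> H4 at depth 28
  add 148.0.0.0/6 -> H1 at depth 6
  add 244.0.0.0/8 -> H2 at depth 8
  ? 148.0.0.39  path d0:-→d1:-→d2:-→d3:-→d4:-→d5:-→d6:H1  best=H1
  add 0.0.0.0/0 -> H4 at depth 0
  - 244.0.0.0/8 clear@8
  ? 244.32.5.35  path d0:H4→d1:-→d2:-→d3:-→d4:-→d5:-→d6:-→d7:-→d8:-→d9:-→d10:-→d11:-→d12:-→d13:-→d14:-→d15:-→d16:H0  best=H0
  add 227.95.5.0/25 -> H4 at depth 25
  add 244.32.221.0/24 -> H0 at depth 24
  ? 227.95.5.69  path d0:H4→d1:-→d2:-→d3:-→d4:-→d5:-→d6:-→d7:-→d8:-→d9:-→d10:-→d11:-→d12:-→d13:-→d14:-→d15:-→d16:-→d17:-→d18:-→d19:-→d20:-→d21:-→d22:-→d23:-→d24:-→d25:H4→d26:-→d27:-→d28:H4  best=H4
  ? 226.116.66.65  path d0:H4→d1:-→d2:-→d3:-→d4:-→d5:-→d6:-→d7:-  best=H4
  add 244.32.208.0/20 -> H0 at depth 20
  ? 244.32.92.11  path d0:H4→d1:-→d2:-→d3:-→d4:-→d5:-→d6:-→d7:-→d8:-→d9:-→d10:-→d11:-→d12:-→d13:-→d14:-→d15:-→d16:H0  best=H0
  ? 227.95.5.74  path d0:H4→d1:-→d2:-→d3:-→d4:-→d5:-→d6:-→d7:-→d8:-→d9:-→d10:-→d11:-→d12:-→d13:-→d14:-→d15:-→d16:-→d17:-→d18:-→d19:-→d20:-→d21:-→d22:-→d23:-→d24:-→d25:H4→d26:-→d27:-→d28:H4→d29:-→d30:-→d31:-→d32:H5  best=H5
  add 0.0.0.0/0 -> H3 at depth 0
  ? 227.95.5.6  path d0:H3→d1:-→d2:-→d3:-→d4:-→d5:-→d6:-→d7:-→d8:-→d9:-→d10:-→d11:-→d12:-→d13:-→d14:-→d15:-→d16:-→d17:-→d18:-→d19:-→d20:-→d21:-→d22:-→d23:-→d24:-→d25:H4  best=H4
  add 244.32.221.80/28 -> H2 at depth 28
  ? 244.32.0.147  path d0:H3→d1:-→d2:-→d3:-→d4:-→d5:-→d6:-→d7:-→d8:-→d9:-→d10:-→d11:-→d12:-→d13:-→d14:-→d15:-→d16:H0  best=H0
  add 227.92.0.0/14 -> H3 at depth 14
  ? 148.37.181.22  path d0:H3→d1:-→d2:-→d3:-→d4:-→d5:-→d6:H1  best=H1
  ? 244.32.221.80  path d0:H3→d1:-→d2:-→d3:-→d4:-→d5:-→d6:-→d7:-→d8:-→d9:-→d10:-→d11:-→d12:-→d13:-→d14:-→d15:-→d16:H0→d17:-→d18:-→d19:-→d20:H0→d21:-→d22:-→d23:-→d24:H0→d25:-→d26:-→d27:-→d28:H2  best=H2
  ? 244.32.1.80  path d0:H3→d1:-→d2:-→d3:-→d4:-→d5:-→d6:-→d7:-→d8:-→d9:-→d10:-→d11:-→d12:-→d13:-→d14:-→d15:-→d16:H0  best=H0

== LOOKUPS ==
["H5","no-route","H5","no-route","H1","H0","H4","H4","H0","H5","H4","H0","H1","H2","H0"]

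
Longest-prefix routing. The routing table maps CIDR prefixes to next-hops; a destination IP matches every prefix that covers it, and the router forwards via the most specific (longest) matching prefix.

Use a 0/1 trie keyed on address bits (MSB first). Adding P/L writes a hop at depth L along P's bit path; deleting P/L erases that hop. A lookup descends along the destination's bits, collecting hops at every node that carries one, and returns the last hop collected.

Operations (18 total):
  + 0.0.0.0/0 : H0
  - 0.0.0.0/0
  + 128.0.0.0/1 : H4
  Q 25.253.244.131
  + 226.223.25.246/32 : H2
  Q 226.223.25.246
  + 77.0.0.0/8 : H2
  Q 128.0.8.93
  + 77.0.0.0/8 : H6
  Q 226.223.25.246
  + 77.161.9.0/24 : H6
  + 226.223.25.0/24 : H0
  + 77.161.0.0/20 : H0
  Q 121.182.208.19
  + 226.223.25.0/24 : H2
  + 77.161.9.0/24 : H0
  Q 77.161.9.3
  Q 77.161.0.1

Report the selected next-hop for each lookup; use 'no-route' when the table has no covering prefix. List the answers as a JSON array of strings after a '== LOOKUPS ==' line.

Process each operation:
  + 0.0.0.0/0 (H0) depth=0
  - 0.0.0.0/0 clear@0
  + 128.0.0.0/1 (H4) depth=1
  lookup 25.253.244.131: bits ε walk d0:- -> no-route
  + 226.223.25.246/32 (H2) depth=32
  lookup 226.223.25.246: bits 11100010110111110001100111110110 walk d0:-→d1:H4→d2:-→d3:-→d4:-→d5:-→d6:-→d7:-→d8:-→d9:-→d10:-→d11:-→d12:-→d13:-→d14:-→d15:-→d16:-→d17:-→d18:-→d19:-→d20:-→d21:-→d22:-→d23:-→d24:-→d25:-→d26:-→d27:-→d28:-→d29:-→d30:-→d31:-→d32:H2 -> H2
  + 77.0.0.0/8 (H2) depth=8
  lookup 128.0.8.93: bits 1 walk d0:-→d1:H4 -> H4
  + 77.0.0.0/8 (H6) depth=8
  lookup 226.223.25.246: bits 11100010110111110001100111110110 walk d0:-→d1:H4→d2:-→d3:-→d4:-→d5:-→d6:-→d7:-→d8:-→d9:-→d10:-→d11:-→d12:-→d13:-→d14:-→d15:-→d16:-→d17:-→d18:-→d19:-→d20:-→d21:-→d22:-→d23:-→d24:-→d25:-→d26:-→d27:-→d28:-→d29:-→d30:-→d31:-→d32:H2 -> H2
  + 77.161.9.0/24 (H6) depth=24
  + 226.223.25.0/24 (H0) depth=24
  + 77.161.0.0/20 (H0) depth=20
  lookup 121.182.208.19: bits 01 walk d0:-→d1:-→d2:- -> no-route
  + 226.223.25.0/24 (H2) depth=24
  + 77.161.9.0/24 (H0) depth=24
  lookup 77.161.9.3: bits 010011011010000100001001 walk d0:-→d1:-→d2:-→d3:-→d4:-→d5:-→d6:-→d7:-→d8:H6→d9:-→d10:-→d11:-→d12:-→d13:-→d14:-→d15:-→d16:-→d17:-→d18:-→d19:-→d20:H0→d21:-→d22:-→d23:-→d24:H0 -> H0
  lookup 77.161.0.1: bits 01001101101000010000 walk d0:-→d1:-→d2:-→d3:-→d4:-→d5:-→d6:-→d7:-→d8:H6→d9:-→d10:-→d11:-→d12:-→d13:-→d14:-→d15:-→d16:-→d17:-→d18:-→d19:-→d20:H0 -> H0

== LOOKUPS ==
["no-route","H2","H4","H2","no-route","H0","H0"]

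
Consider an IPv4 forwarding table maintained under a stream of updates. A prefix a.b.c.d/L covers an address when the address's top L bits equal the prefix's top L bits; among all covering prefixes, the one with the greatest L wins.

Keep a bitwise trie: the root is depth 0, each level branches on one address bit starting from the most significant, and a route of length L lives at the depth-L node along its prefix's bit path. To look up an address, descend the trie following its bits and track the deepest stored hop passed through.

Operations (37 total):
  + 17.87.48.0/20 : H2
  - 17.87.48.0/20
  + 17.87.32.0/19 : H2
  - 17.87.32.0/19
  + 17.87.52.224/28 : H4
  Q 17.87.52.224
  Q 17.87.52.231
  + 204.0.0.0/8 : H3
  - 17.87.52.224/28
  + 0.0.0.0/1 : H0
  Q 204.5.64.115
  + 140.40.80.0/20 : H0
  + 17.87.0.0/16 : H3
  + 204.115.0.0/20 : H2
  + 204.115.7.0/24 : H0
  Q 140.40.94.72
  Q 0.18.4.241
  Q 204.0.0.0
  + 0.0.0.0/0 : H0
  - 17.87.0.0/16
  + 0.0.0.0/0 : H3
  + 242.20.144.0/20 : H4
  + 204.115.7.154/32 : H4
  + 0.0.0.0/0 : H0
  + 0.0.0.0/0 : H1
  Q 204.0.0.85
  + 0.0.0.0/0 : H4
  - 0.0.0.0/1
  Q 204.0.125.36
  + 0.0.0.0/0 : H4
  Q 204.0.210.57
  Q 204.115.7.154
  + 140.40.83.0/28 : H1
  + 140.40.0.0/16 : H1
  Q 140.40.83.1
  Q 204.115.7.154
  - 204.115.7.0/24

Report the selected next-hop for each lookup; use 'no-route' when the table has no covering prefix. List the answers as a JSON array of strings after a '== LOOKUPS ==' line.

Trace:
  add 17.87.48.0/20 -> H2 at depth 20
  del 17.87.48.0/20 (clear depth 20)
  add 17.87.32.0/19 -> H2 at depth 19
  del 17.87.32.0/19 (clear depth 19)
  add 17.87.52.224/28 -> H4 at depth 28
  Q 17.87.52.224: descend 0001000101010111001101001110 ; hops seen [H4] ; pick H4
  Q 17.87.52.231: descend 0001000101010111001101001110 ; hops seen [H4] ; pick H4
  add 204.0.0.0/8 -> H3 at depth 8
  del 17.87.52.224/28 (clear depth 28)
  add 0.0.0.0/1 -> H0 at depth 1
  Q 204.5.64.115: descend 11001100 ; hops seen [H3] ; pick H3
  add 140.40.80.0/20 -> H0 at depth 20
  add 17.87.0.0/16 -> H3 at depth 16
  add 204.115.0.0/20 -> H2 at depth 20
  add 204.115.7.0/24 -> H0 at depth 24
  Q 140.40.94.72: descend 10001100001010000101 ; hops seen [H0] ; pick H0
  Q 0.18.4.241: descend 000 ; hops seen [H0] ; pick H0
  Q 204.0.0.0: descend 110011000 ; hops seen [H3] ; pick H3
  add 0.0.0.0/0 -> H0 at depth 0
  del 17.87.0.0/16 (clear depth 16)
  add 0.0.0.0/0 -> H3 at depth 0
  add 242.20.144.0/20 -> H4 at depth 20
  add 204.115.7.154/32 -> H4 at depth 32
  add 0.0.0.0/0 -> H0 at depth 0
  add 0.0.0.0/0 -> H1 at depth 0
  Q 204.0.0.85: descend 110011000 ; hops seen [H1,H3] ; pick H3
  add 0.0.0.0/0 -> H4 at depth 0
  del 0.0.0.0/1 (clear depth 1)
  Q 204.0.125.36: descend 110011000 ; hops seen [H4,H3] ; pick H3
  add 0.0.0.0/0 -> H4 at depth 0
  Q 204.0.210.57: descend 110011000 ; hops seen [H4,H3] ; pick H3
  Q 204.115.7.154: descend 11001100011100110000011110011010 ; hops seen [H4,H3,H2,H0,H4] ; pick H4
  add 140.40.83.0/28 -> H1 at depth 28
  add 140.40.0.0/16 -> H1 at depth 16
  Q 140.40.83.1: descend 1000110000101000010100110000 ; hops seen [H4,H1,H0,H1] ; pick H1
  Q 204.115.7.154: descend 11001100011100110000011110011010 ; hops seen [H4,H3,H2,H0,H4] ; pick H4
  del 204.115.7.0/24 (clear depth 24)

== LOOKUPS ==
["H4","H4","H3","H0","H0","H3","H3","H3","H3","H4","H1","H4"]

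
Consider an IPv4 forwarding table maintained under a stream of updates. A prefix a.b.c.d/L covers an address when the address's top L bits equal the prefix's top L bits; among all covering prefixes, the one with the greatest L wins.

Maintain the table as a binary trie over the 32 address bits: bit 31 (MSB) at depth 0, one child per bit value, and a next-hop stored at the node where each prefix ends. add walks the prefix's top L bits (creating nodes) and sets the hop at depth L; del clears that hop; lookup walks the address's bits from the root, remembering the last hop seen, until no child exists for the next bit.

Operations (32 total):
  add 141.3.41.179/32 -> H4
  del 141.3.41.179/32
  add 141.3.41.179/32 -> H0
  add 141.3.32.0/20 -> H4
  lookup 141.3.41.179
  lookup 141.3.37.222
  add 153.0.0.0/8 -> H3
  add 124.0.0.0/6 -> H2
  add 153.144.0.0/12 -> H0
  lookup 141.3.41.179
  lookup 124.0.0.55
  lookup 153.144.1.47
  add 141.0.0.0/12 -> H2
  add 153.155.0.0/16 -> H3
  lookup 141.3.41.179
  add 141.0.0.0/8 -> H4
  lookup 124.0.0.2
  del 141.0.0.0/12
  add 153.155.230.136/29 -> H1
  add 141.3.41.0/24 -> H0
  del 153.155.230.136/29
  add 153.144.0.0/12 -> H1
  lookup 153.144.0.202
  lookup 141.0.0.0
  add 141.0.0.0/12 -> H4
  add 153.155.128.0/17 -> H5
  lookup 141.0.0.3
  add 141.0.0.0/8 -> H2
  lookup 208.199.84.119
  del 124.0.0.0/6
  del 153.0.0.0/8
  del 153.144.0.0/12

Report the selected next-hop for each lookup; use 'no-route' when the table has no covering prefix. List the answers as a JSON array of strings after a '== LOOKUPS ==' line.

Process each operation:
  + 141.3.41.179/32 (H4) depth=32
  - 141.3.41.179/32 clear@32
  + 141.3.41.179/32 (H0) depth=32
  + 141.3.32.0/20 (H4) depth=20
  ? 141.3.41.179  path d0:-→d1:-→d2:-→d3:-→d4:-→d5:-→d6:-→d7:-→d8:-→d9:-→d10:-→d11:-→d12:-→d13:-→d14:-→d15:-→d16:-→d17:-→d18:-→d19:-→d20:H4→d21:-→d22:-→d23:-→d24:-→d25:-→d26:-→d27:-→d28:-→d29:-→d30:-→d31:-→d32:H0  best=H0
  ? 141.3.37.222  path d0:-→d1:-→d2:-→d3:-→d4:-→d5:-→d6:-→d7:-→d8:-→d9:-→d10:-→d11:-→d12:-→d13:-→d14:-→d15:-→d16:-→d17:-→d18:-→d19:-→d20:H4  best=H4
  + 153.0.0.0/8 (H3) depth=8
  + 124.0.0.0/6 (H2) depth=6
  + 153.144.0.0/12 (H0) depth=12
  ? 141.3.41.179  path d0:-→d1:-→d2:-→d3:-→d4:-→d5:-→d6:-→d7:-→d8:-→d9:-→d10:-→d11:-→d12:-→d13:-→d14:-→d15:-→d16:-→d17:-→d18:-→d19:-→d20:H4→d21:-→d22:-→d23:-→d24:-→d25:-→d26:-→d27:-→d28:-→d29:-→d30:-→d31:-→d32:H0  best=H0
  ? 124.0.0.55  path d0:-→d1:-→d2:-→d3:-→d4:-→d5:-→d6:H2  best=H2
  ? 153.144.1.47  path d0:-→d1:-→d2:-→d3:-→d4:-→d5:-→d6:-→d7:-→d8:H3→d9:-→d10:-→d11:-→d12:H0  best=H0
  + 141.0.0.0/12 (H2) depth=12
  + 153.155.0.0/16 (H3) depth=16
  ? 141.3.41.179  path d0:-→d1:-→d2:-→d3:-→d4:-→d5:-→d6:-→d7:-→d8:-→d9:-→d10:-→d11:-→d12:H2→d13:-→d14:-→d15:-→d16:-→d17:-→d18:-→d19:-→d20:H4→d21:-→d22:-→d23:-→d24:-→d25:-→d26:-→d27:-→d28:-→d29:-→d30:-→d31:-→d32:H0  best=H0
  + 141.0.0.0/8 (H4) depth=8
  ? 124.0.0.2  path d0:-→d1:-→d2:-→d3:-→d4:-→d5:-→d6:H2  best=H2
  - 141.0.0.0/12 clear@12
  + 153.155.230.136/29 (H1) depth=29
  + 141.3.41.0/24 (H0) depth=24
  - 153.155.230.136/29 clear@29
  + 153.144.0.0/12 (H1) depth=12
  ? 153.144.0.202  path d0:-→d1:-→d2:-→d3:-→d4:-→d5:-→d6:-→d7:-→d8:H3→d9:-→d10:-→d11:-→d12:H1  best=H1
  ? 141.0.0.0  path d0:-→d1:-→d2:-→d3:-→d4:-→d5:-→d6:-→d7:-→d8:H4→d9:-→d10:-→d11:-→d12:-→d13:-→d14:-  best=H4
  + 141.0.0.0/12 (H4) depth=12
  + 153.155.128.0/17 (H5) depth=17
  ? 141.0.0.3  path d0:-→d1:-→d2:-→d3:-→d4:-→d5:-→d6:-→d7:-→d8:H4→d9:-→d10:-→d11:-→d12:H4→d13:-→d14:-  best=H4
  + 141.0.0.0/8 (H2) depth=8
  ? 208.199.84.119  path d0:-→d1:-  best=no-route
  - 124.0.0.0/6 clear@6
  - 153.0.0.0/8 clear@8
  - 153.144.0.0/12 clear@12

== LOOKUPS ==
["H0","H4","H0","H2","H0","H0","H2","H1","H4","H4","no-route"]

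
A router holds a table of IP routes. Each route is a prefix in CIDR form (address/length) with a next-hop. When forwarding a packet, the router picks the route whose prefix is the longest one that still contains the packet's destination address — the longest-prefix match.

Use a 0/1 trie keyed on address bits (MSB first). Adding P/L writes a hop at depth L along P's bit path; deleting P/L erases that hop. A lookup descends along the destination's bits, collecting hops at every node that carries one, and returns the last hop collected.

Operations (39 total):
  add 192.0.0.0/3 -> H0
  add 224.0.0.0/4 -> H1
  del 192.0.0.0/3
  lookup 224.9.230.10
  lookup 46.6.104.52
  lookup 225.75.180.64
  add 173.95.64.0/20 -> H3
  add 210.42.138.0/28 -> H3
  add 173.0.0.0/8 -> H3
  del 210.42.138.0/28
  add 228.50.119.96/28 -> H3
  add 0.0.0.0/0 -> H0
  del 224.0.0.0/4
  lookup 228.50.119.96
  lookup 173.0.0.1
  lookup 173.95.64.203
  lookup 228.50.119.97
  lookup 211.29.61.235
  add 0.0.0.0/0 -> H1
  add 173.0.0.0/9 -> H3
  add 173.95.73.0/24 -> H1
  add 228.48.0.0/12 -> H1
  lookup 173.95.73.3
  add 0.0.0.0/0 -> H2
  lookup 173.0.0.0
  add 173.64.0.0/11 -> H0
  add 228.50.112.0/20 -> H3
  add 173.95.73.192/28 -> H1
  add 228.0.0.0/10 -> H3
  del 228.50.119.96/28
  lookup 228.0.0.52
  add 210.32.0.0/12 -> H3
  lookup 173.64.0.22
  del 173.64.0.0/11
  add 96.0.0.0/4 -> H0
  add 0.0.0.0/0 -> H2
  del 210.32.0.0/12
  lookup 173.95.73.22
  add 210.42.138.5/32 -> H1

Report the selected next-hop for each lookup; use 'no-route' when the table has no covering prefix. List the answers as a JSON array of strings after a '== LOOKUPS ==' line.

Apply in order:
  add 192.0.0.0/3 -> H0 at depth 3
  add 224.0.0.0/4 -> H1 at depth 4
  del 192.0.0.0/3 (clear depth 3)
  ? 224.9.230.10  path d0:-→d1:-→d2:-→d3:-→d4:H1  best=H1
  ? 46.6.104.52  path d0:-  best=no-route
  ? 225.75.180.64  path d0:-→d1:-→d2:-→d3:-→d4:H1  best=H1
  add 173.95.64.0/20 -> H3 at depth 20
  add 210.42.138.0/28 -> H3 at depth 28
  add 173.0.0.0/8 -> H3 at depth 8
  del 210.42.138.0/28 (clear depth 28)
  add 228.50.119.96/28 -> H3 at depth 28
  add 0.0.0.0/0 -> H0 at depth 0
  del 224.0.0.0/4 (clear depth 4)
  ? 228.50.119.96  path d0:H0→d1:-→d2:-→d3:-→d4:-→d5:-→d6:-→d7:-→d8:-→d9:-→d10:-→d11:-→d12:-→d13:-→d14:-→d15:-→d16:-→d17:-→d18:-→d19:-→d20:-→d21:-→d22:-→d23:-→d24:-→d25:-→d26:-→d27:-→d28:H3  best=H3
  ? 173.0.0.1  path d0:H0→d1:-→d2:-→d3:-→d4:-→d5:-→d6:-→d7:-→d8:H3→d9:-  best=H3
  ? 173.95.64.203  path d0:H0→d1:-→d2:-→d3:-→d4:-→d5:-→d6:-→d7:-→d8:H3→d9:-→d10:-→d11:-→d12:-→d13:-→d14:-→d15:-→d16:-→d17:-→d18:-→d19:-→d20:H3  best=H3
  ? 228.50.119.97  path d0:H0→d1:-→d2:-→d3:-→d4:-→d5:-→d6:-→d7:-→d8:-→d9:-→d10:-→d11:-→d12:-→d13:-→d14:-→d15:-→d16:-→d17:-→d18:-→d19:-→d20:-→d21:-→d22:-→d23:-→d24:-→d25:-→d26:-→d27:-→d28:H3  best=H3
  ? 211.29.61.235  path d0:H0→d1:-→d2:-→d3:-→d4:-→d5:-→d6:-→d7:-  best=H0
  add 0.0.0.0/0 -> H1 at depth 0
  add 173.0.0.0/9 -> H3 at depth 9
  add 173.95.73.0/24 -> H1 at depth 24
  add 228.48.0.0/12 -> H1 at depth 12
  ? 173.95.73.3  path d0:H1→d1:-→d2:-→d3:-→d4:-→d5:-→d6:-→d7:-→d8:H3→d9:H3→d10:-→d11:-→d12:-→d13:-→d14:-→d15:-→d16:-→d17:-→d18:-→d19:-→d20:H3→d21:-→d22:-→d23:-→d24:H1  best=H1
  add 0.0.0.0/0 -> H2 at depth 0
  ? 173.0.0.0  path d0:H2→d1:-→d2:-→d3:-→d4:-→d5:-→d6:-→d7:-→d8:H3→d9:H3  best=H3
  add 173.64.0.0/11 -> H0 at depth 11
  add 228.50.112.0/20 -> H3 at depth 20
  add 173.95.73.192/28 -> H1 at depth 28
  add 228.0.0.0/10 -> H3 at depth 10
  del 228.50.119.96/28 (clear depth 28)
  ? 228.0.0.52  path d0:H2→d1:-→d2:-→d3:-→d4:-→d5:-→d6:-→d7:-→d8:-→d9:-→d10:H3  best=H3
  add 210.32.0.0/12 -> H3 at depth 12
  ? 173.64.0.22  path d0:H2→d1:-→d2:-→d3:-→d4:-→d5:-→d6:-→d7:-→d8:H3→d9:H3→d10:-→d11:H0  best=H0
  del 173.64.0.0/11 (clear depth 11)
  add 96.0.0.0/4 -> H0 at depth 4
  add 0.0.0.0/0 -> H2 at depth 0
  del 210.32.0.0/12 (clear depth 12)
  ? 173.95.73.22  path d0:H2→d1:-→d2:-→d3:-→d4:-→d5:-→d6:-→d7:-→d8:H3→d9:H3→d10:-→d11:-→d12:-→d13:-→d14:-→d15:-→d16:-→d17:-→d18:-→d19:-→d20:H3→d21:-→d22:-→d23:-→d24:H1  best=H1
  add 210.42.138.5/32 -> H1 at depth 32

== LOOKUPS ==
["H1","no-route","H1","H3","H3","H3","H3","H0","H1","H3","H3","H0","H1"]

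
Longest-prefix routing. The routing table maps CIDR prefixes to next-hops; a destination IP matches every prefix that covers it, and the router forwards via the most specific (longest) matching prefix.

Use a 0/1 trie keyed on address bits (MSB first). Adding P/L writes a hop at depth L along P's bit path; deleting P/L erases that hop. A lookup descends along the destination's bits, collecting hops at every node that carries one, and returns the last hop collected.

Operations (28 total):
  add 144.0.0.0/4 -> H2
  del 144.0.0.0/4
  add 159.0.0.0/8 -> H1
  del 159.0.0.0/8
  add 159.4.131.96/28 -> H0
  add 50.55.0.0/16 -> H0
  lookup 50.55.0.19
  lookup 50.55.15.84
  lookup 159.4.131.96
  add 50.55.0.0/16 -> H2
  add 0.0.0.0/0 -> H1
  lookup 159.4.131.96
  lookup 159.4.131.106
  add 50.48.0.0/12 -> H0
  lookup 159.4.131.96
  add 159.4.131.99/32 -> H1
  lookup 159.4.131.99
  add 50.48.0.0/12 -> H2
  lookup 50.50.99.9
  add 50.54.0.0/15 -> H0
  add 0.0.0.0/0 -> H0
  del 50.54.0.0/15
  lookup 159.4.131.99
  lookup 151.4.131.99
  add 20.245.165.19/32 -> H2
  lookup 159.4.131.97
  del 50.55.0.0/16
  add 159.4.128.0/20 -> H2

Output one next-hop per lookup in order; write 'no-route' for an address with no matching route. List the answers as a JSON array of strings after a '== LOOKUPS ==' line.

Trace:
  add 144.0.0.0/4 -> H2 at depth 4
  - 144.0.0.0/4 clear@4
  add 159.0.0.0/8 -> H1 at depth 8
  - 159.0.0.0/8 clear@8
  add 159.4.131.96/28 -> H0 at depth 28
  add 50.55.0.0/16 -> H0 at depth 16
  Q 50.55.0.19: descend 0011001000110111 ; hops seen [H0] ; pick H0
  Q 50.55.15.84: descend 0011001000110111 ; hops seen [H0] ; pick H0
  Q 159.4.131.96: descend 1001111100000100100000110110 ; hops seen [H0] ; pick H0
  add 50.55.0.0/16 -> H2 at depth 16
  add 0.0.0.0/0 -> H1 at depth 0
  Q 159.4.131.96: descend 1001111100000100100000110110 ; hops seen [H1,H0] ; pick H0
  Q 159.4.131.106: descend 1001111100000100100000110110 ; hops seen [H1,H0] ; pick H0
  add 50.48.0.0/12 -> H0 at depth 12
  Q 159.4.131.96: descend 1001111100000100100000110110 ; hops seen [H1,H0] ; pick H0
  add 159.4.131.99/32 -> H1 at depth 32
  Q 159.4.131.99: descend 10011111000001001000001101100011 ; hops seen [H1,H0,H1] ; pick H1
  add 50.48.0.0/12 -> H2 at depth 12
  Q 50.50.99.9: descend 0011001000110 ; hops seen [H1,H2] ; pick H2
  add 50.54.0.0/15 -> H0 at depth 15
  add 0.0.0.0/0 -> H0 at depth 0
  - 50.54.0.0/15 clear@15
  Q 159.4.131.99: descend 10011111000001001000001101100011 ; hops seen [H0,H0,H1] ; pick H1
  Q 151.4.131.99: descend 1001 ; hops seen [H0] ; pick H0
  add 20.245.165.19/32 -> H2 at depth 32
  Q 159.4.131.97: descend 100111110000010010000011011000 ; hops seen [H0,H0] ; pick H0
  - 50.55.0.0/16 clear@16
  add 159.4.128.0/20 -> H2 at depth 20

== LOOKUPS ==
["H0","H0","H0","H0","H0","H0","H1","H2","H1","H0","H0"]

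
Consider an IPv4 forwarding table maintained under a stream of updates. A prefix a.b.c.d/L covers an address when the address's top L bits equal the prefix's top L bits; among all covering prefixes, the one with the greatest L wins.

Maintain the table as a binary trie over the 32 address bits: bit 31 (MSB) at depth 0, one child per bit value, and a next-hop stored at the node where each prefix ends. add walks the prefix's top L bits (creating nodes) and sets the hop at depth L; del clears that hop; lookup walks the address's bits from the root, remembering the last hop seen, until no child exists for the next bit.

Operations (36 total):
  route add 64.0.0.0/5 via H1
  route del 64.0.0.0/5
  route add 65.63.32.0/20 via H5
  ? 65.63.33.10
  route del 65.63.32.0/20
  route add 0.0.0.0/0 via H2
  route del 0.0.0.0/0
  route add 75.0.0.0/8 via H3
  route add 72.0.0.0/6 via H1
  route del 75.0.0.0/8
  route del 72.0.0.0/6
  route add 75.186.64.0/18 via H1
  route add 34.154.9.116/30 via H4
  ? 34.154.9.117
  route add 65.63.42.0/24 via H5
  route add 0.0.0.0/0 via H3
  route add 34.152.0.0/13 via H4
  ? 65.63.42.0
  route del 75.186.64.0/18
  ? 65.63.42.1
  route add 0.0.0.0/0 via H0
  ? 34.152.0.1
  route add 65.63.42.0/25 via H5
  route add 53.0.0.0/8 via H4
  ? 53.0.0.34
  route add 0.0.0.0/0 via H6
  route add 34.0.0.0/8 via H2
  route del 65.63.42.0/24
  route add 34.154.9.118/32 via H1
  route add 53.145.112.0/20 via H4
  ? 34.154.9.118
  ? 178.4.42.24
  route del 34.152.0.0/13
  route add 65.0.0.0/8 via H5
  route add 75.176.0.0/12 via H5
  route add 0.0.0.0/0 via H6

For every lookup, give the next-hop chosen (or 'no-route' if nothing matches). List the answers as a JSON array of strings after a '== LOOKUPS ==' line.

Apply in order:
  + 64.0.0.0/5 (H1) depth=5
  - 64.0.0.0/5 clear@5
  + 65.63.32.0/20 (H5) depth=20
  ? 65.63.33.10  path d0:-→d1:-→d2:-→d3:-→d4:-→d5:-→d6:-→d7:-→d8:-→d9:-→d10:-→d11:-→d12:-→d13:-→d14:-→d15:-→d16:-→d17:-→d18:-→d19:-→d20:H5  best=H5
  - 65.63.32.0/20 clear@20
  + 0.0.0.0/0 (H2) depth=0
  - 0.0.0.0/0 clear@0
  + 75.0.0.0/8 (H3) depth=8
  + 72.0.0.0/6 (H1) depth=6
  - 75.0.0.0/8 clear@8
  - 72.0.0.0/6 clear@6
  + 75.186.64.0/18 (H1) depth=18
  + 34.154.9.116/30 (H4) depth=30
  ? 34.154.9.117  path d0:-→d1:-→d2:-→d3:-→d4:-→d5:-→d6:-→d7:-→d8:-→d9:-→d10:-→d11:-→d12:-→d13:-→d14:-→d15:-→d16:-→d17:-→d18:-→d19:-→d20:-→d21:-→d22:-→d23:-→d24:-→d25:-→d26:-→d27:-→d28:-→d29:-→d30:H4  best=H4
  + 65.63.42.0/24 (H5) depth=24
  + 0.0.0.0/0 (H3) depth=0
  + 34.152.0.0/13 (H4) depth=13
  ? 65.63.42.0  path d0:H3→d1:-→d2:-→d3:-→d4:-→d5:-→d6:-→d7:-→d8:-→d9:-→d10:-→d11:-→d12:-→d13:-→d14:-→d15:-→d16:-→d17:-→d18:-→d19:-→d20:-→d21:-→d22:-→d23:-→d24:H5  best=H5
  - 75.186.64.0/18 clear@18
  ? 65.63.42.1  path d0:H3→d1:-→d2:-→d3:-→d4:-→d5:-→d6:-→d7:-→d8:-→d9:-→d10:-→d11:-→d12:-→d13:-→d14:-→d15:-→d16:-→d17:-→d18:-→d19:-→d20:-→d21:-→d22:-→d23:-→d24:H5  best=H5
  + 0.0.0.0/0 (H0) depth=0
  ? 34.152.0.1  path d0:H0→d1:-→d2:-→d3:-→d4:-→d5:-→d6:-→d7:-→d8:-→d9:-→d10:-→d11:-→d12:-→d13:H4→d14:-  best=H4
  + 65.63.42.0/25 (H5) depth=25
  + 53.0.0.0/8 (H4) depth=8
  ? 53.0.0.34  path d0:H0→d1:-→d2:-→d3:-→d4:-→d5:-→d6:-→d7:-→d8:H4  best=H4
  + 0.0.0.0/0 (H6) depth=0
  + 34.0.0.0/8 (H2) depth=8
  - 65.63.42.0/24 clear@24
  + 34.154.9.118/32 (H1) depth=32
  + 53.145.112.0/20 (H4) depth=20
  ? 34.154.9.118  path d0:H6→d1:-→d2:-→d3:-→d4:-→d5:-→d6:-→d7:-→d8:H2→d9:-→d10:-→d11:-→d12:-→d13:H4→d14:-→d15:-→d16:-→d17:-→d18:-→d19:-→d20:-→d21:-→d22:-→d23:-→d24:-→d25:-→d26:-→d27:-→d28:-→d29:-→d30:H4→d31:-→d32:H1  best=H1
  ? 178.4.42.24  path d0:H6  best=H6
  - 34.152.0.0/13 clear@13
  + 65.0.0.0/8 (H5) depth=8
  + 75.176.0.0/12 (H5) depth=12
  + 0.0.0.0/0 (H6) depth=0

== LOOKUPS ==
["H5","H4","H5","H5","H4","H4","H1","H6"]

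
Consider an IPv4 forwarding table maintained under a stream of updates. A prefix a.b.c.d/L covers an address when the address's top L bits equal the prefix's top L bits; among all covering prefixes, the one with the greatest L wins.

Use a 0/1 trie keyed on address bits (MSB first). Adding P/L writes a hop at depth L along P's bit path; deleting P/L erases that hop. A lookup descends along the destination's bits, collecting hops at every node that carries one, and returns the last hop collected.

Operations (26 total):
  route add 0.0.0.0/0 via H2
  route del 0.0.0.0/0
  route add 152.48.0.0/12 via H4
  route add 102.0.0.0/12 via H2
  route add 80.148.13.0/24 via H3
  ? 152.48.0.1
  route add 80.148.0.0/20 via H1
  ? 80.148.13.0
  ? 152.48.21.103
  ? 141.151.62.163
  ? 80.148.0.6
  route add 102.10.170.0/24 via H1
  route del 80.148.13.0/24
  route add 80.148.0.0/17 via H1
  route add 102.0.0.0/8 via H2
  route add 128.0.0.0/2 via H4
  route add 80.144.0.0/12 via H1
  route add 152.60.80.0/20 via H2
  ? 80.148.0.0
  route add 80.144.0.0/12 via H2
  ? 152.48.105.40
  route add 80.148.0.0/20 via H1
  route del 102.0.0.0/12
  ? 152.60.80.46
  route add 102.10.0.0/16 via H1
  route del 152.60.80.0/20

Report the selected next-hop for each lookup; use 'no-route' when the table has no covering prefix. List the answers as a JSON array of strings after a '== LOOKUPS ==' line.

Trace:
  + 0.0.0.0/0 (H2) depth=0
  - 0.0.0.0/0 clear@0
  + 152.48.0.0/12 (H4) depth=12
  + 102.0.0.0/12 (H2) depth=12
  + 80.148.13.0/24 (H3) depth=24
  ? 152.48.0.1  path d0:-→d1:-→d2:-→d3:-→d4:-→d5:-→d6:-→d7:-→d8:-→d9:-→d10:-→d11:-→d12:H4  best=H4
  + 80.148.0.0/20 (H1) depth=20
  ? 80.148.13.0  path d0:-→d1:-→d2:-→d3:-→d4:-→d5:-→d6:-→d7:-→d8:-→d9:-→d10:-→d11:-→d12:-→d13:-→d14:-→d15:-→d16:-→d17:-→d18:-→d19:-→d20:H1→d21:-→d22:-→d23:-→d24:H3  best=H3
  ? 152.48.21.103  path d0:-→d1:-→d2:-→d3:-→d4:-→d5:-→d6:-→d7:-→d8:-→d9:-→d10:-→d11:-→d12:H4  best=H4
  ? 141.151.62.163  path d0:-→d1:-→d2:-→d3:-  best=no-route
  ? 80.148.0.6  path d0:-→d1:-→d2:-→d3:-→d4:-→d5:-→d6:-→d7:-→d8:-→d9:-→d10:-→d11:-→d12:-→d13:-→d14:-→d15:-→d16:-→d17:-→d18:-→d19:-→d20:H1  best=H1
  + 102.10.170.0/24 (H1) depth=24
  - 80.148.13.0/24 clear@24
  + 80.148.0.0/17 (H1) depth=17
  + 102.0.0.0/8 (H2) depth=8
  + 128.0.0.0/2 (H4) depth=2
  + 80.144.0.0/12 (H1) depth=12
  + 152.60.80.0/20 (H2) depth=20
  ? 80.148.0.0  path d0:-→d1:-→d2:-→d3:-→d4:-→d5:-→d6:-→d7:-→d8:-→d9:-→d10:-→d11:-→d12:H1→d13:-→d14:-→d15:-→d16:-→d17:H1→d18:-→d19:-→d20:H1  best=H1
  + 80.144.0.0/12 (H2) depth=12
  ? 152.48.105.40  path d0:-→d1:-→d2:H4→d3:-→d4:-→d5:-→d6:-→d7:-→d8:-→d9:-→d10:-→d11:-→d12:H4  best=H4
  + 80.148.0.0/20 (H1) depth=20
  - 102.0.0.0/12 clear@12
  ? 152.60.80.46  path d0:-→d1:-→d2:H4→d3:-→d4:-→d5:-→d6:-→d7:-→d8:-→d9:-→d10:-→d11:-→d12:H4→d13:-→d14:-→d15:-→d16:-→d17:-→d18:-→d19:-→d20:H2  best=H2
  + 102.10.0.0/16 (H1) depth=16
  - 152.60.80.0/20 clear@20

== LOOKUPS ==
["H4","H3","H4","no-route","H1","H1","H4","H2"]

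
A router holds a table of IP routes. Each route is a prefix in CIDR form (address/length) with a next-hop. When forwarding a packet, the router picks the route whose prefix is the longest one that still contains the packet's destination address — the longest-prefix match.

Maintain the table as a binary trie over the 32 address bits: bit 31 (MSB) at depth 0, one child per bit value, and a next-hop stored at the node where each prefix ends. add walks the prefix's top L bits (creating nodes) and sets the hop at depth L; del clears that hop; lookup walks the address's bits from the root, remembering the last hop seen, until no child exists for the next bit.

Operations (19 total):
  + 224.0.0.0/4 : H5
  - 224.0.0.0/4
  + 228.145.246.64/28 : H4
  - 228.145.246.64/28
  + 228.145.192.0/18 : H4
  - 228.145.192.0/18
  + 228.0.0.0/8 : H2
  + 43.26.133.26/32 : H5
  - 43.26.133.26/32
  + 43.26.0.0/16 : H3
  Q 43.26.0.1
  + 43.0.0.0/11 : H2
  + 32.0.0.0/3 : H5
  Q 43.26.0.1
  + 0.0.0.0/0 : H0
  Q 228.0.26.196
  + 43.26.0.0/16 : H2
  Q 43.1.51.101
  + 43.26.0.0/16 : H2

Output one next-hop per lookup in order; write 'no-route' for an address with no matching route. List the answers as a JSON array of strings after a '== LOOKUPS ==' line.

Process each operation:
  add 224.0.0.0/4 -> H5 at depth 4
  del 224.0.0.0/4 (clear depth 4)
  add 228.145.246.64/28 -> H4 at depth 28
  del 228.145.246.64/28 (clear depth 28)
  add 228.145.192.0/18 -> H4 at depth 18
  del 228.145.192.0/18 (clear depth 18)
  add 228.0.0.0/8 -> H2 at depth 8
  add 43.26.133.26/32 -> H5 at depth 32
  del 43.26.133.26/32 (clear depth 32)
  add 43.26.0.0/16 -> H3 at depth 16
  lookup 43.26.0.1: bits 0010101100011010 walk d0:-→d1:-→d2:-→d3:-→d4:-→d5:-→d6:-→d7:-→d8:-→d9:-→d10:-→d11:-→d12:-→d13:-→d14:-→d15:-→d16:H3 -> H3
  add 43.0.0.0/11 -> H2 at depth 11
  add 32.0.0.0/3 -> H5 at depth 3
  lookup 43.26.0.1: bits 0010101100011010 walk d0:-→d1:-→d2:-→d3:H5→d4:-→d5:-→d6:-→d7:-→d8:-→d9:-→d10:-→d11:H2→d12:-→d13:-→d14:-→d15:-→d16:H3 -> H3
  add 0.0.0.0/0 -> H0 at depth 0
  lookup 228.0.26.196: bits 11100100 walk d0:H0→d1:-→d2:-→d3:-→d4:-→d5:-→d6:-→d7:-→d8:H2 -> H2
  add 43.26.0.0/16 -> H2 at depth 16
  lookup 43.1.51.101: bits 00101011000 walk d0:H0→d1:-→d2:-→d3:H5→d4:-→d5:-→d6:-→d7:-→d8:-→d9:-→d10:-→d11:H2 -> H2
  add 43.26.0.0/16 -> H2 at depth 16

== LOOKUPS ==
["H3","H3","H2","H2"]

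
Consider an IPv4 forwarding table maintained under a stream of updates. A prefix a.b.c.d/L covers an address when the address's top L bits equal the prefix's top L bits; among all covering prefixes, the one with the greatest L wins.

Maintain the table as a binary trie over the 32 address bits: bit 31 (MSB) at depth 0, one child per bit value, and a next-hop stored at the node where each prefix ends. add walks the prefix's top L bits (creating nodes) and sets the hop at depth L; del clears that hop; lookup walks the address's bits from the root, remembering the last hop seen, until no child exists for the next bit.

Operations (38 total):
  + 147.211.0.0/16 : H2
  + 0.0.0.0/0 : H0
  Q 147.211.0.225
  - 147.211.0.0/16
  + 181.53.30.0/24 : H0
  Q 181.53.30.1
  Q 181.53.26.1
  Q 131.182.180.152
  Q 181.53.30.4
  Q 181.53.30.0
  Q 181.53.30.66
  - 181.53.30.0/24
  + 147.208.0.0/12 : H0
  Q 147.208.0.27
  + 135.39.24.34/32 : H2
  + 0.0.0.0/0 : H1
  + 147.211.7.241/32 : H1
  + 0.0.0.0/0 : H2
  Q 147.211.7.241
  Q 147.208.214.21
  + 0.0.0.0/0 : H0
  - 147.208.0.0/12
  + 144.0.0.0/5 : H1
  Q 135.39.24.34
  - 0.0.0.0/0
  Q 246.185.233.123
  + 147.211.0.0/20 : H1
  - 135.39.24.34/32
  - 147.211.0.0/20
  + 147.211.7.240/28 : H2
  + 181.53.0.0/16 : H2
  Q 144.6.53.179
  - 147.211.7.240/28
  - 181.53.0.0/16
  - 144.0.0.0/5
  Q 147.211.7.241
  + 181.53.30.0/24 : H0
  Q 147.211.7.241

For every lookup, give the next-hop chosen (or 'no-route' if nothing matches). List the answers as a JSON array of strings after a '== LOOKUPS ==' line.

Trace:
  + 147.211.0.0/16 (H2) depth=16
  + 0.0.0.0/0 (H0) depth=0
  lookup 147.211.0.225: bits 1001001111010011 walk d0:H0→d1:-→d2:-→d3:-→d4:-→d5:-→d6:-→d7:-→d8:-→d9:-→d10:-→d11:-→d12:-→d13:-→d14:-→d15:-→d16:H2 -> H2
  - 147.211.0.0/16 clear@16
  + 181.53.30.0/24 (H0) depth=24
  lookup 181.53.30.1: bits 101101010011010100011110 walk d0:H0→d1:-→d2:-→d3:-→d4:-→d5:-→d6:-→d7:-→d8:-→d9:-→d10:-→d11:-→d12:-→d13:-→d14:-→d15:-→d16:-→d17:-→d18:-→d19:-→d20:-→d21:-→d22:-→d23:-→d24:H0 -> H0
  lookup 181.53.26.1: bits 101101010011010100011 walk d0:H0→d1:-→d2:-→d3:-→d4:-→d5:-→d6:-→d7:-→d8:-→d9:-→d10:-→d11:-→d12:-→d13:-→d14:-→d15:-→d16:-→d17:-→d18:-→d19:-→d20:-→d21:- -> H0
  lookup 131.182.180.152: bits 100 walk d0:H0→d1:-→d2:-→d3:- -> H0
  lookup 181.53.30.4: bits 101101010011010100011110 walk d0:H0→d1:-→d2:-→d3:-→d4:-→d5:-→d6:-→d7:-→d8:-→d9:-→d10:-→d11:-→d12:-→d13:-→d14:-→d15:-→d16:-→d17:-→d18:-→d19:-→d20:-→d21:-→d22:-→d23:-→d24:H0 -> H0
  lookup 181.53.30.0: bits 101101010011010100011110 walk d0:H0→d1:-→d2:-→d3:-→d4:-→d5:-→d6:-→d7:-→d8:-→d9:-→d10:-→d11:-→d12:-→d13:-→d14:-→d15:-→d16:-→d17:-→d18:-→d19:-→d20:-→d21:-→d22:-→d23:-→d24:H0 -> H0
  lookup 181.53.30.66: bits 101101010011010100011110 walk d0:H0→d1:-→d2:-→d3:-→d4:-→d5:-→d6:-→d7:-→d8:-→d9:-→d10:-→d11:-→d12:-→d13:-→d14:-→d15:-→d16:-→d17:-→d18:-→d19:-→d20:-→d21:-→d22:-→d23:-→d24:H0 -> H0
  - 181.53.30.0/24 clear@24
  + 147.208.0.0/12 (H0) depth=12
  lookup 147.208.0.27: bits 10010011110100 walk d0:H0→d1:-→d2:-→d3:-→d4:-→d5:-→d6:-→d7:-→d8:-→d9:-→d10:-→d11:-→d12:H0→d13:-→d14:- -> H0
  + 135.39.24.34/32 (H2) depth=32
  + 0.0.0.0/0 (H1) depth=0
  + 147.211.7.241/32 (H1) depth=32
  + 0.0.0.0/0 (H2) depth=0
  lookup 147.211.7.241: bits 10010011110100110000011111110001 walk d0:H2→d1:-→d2:-→d3:-→d4:-→d5:-→d6:-→d7:-→d8:-→d9:-→d10:-→d11:-→d12:H0→d13:-→d14:-→d15:-→d16:-→d17:-→d18:-→d19:-→d20:-→d21:-→d22:-→d23:-→d24:-→d25:-→d26:-→d27:-→d28:-→d29:-→d30:-→d31:-→d32:H1 -> H1
  lookup 147.208.214.21: bits 10010011110100 walk d0:H2→d1:-→d2:-→d3:-→d4:-→d5:-→d6:-→d7:-→d8:-→d9:-→d10:-→d11:-→d12:H0→d13:-→d14:- -> H0
  + 0.0.0.0/0 (H0) depth=0
  - 147.208.0.0/12 clear@12
  + 144.0.0.0/5 (H1) depth=5
  lookup 135.39.24.34: bits 10000111001001110001100000100010 walk d0:H0→d1:-→d2:-→d3:-→d4:-→d5:-→d6:-→d7:-→d8:-→d9:-→d10:-→d11:-→d12:-→d13:-→d14:-→d15:-→d16:-→d17:-→d18:-→d19:-→d20:-→d21:-→d22:-→d23:-→d24:-→d25:-→d26:-→d27:-→d28:-→d29:-→d30:-→d31:-→d32:H2 -> H2
  - 0.0.0.0/0 clear@0
  lookup 246.185.233.123: bits 1 walk d0:-→d1:- -> no-route
  + 147.211.0.0/20 (H1) depth=20
  - 135.39.24.34/32 clear@32
  - 147.211.0.0/20 clear@20
  + 147.211.7.240/28 (H2) depth=28
  + 181.53.0.0/16 (H2) depth=16
  lookup 144.6.53.179: bits 100100 walk d0:-→d1:-→d2:-→d3:-→d4:-→d5:H1→d6:- -> H1
  - 147.211.7.240/28 clear@28
  - 181.53.0.0/16 clear@16
  - 144.0.0.0/5 clear@5
  lookup 147.211.7.241: bits 10010011110100110000011111110001 walk d0:-→d1:-→d2:-→d3:-→d4:-→d5:-→d6:-→d7:-→d8:-→d9:-→d10:-→d11:-→d12:-→d13:-→d14:-→d15:-→d16:-→d17:-→d18:-→d19:-→d20:-→d21:-→d22:-→d23:-→d24:-→d25:-→d26:-→d27:-→d28:-→d29:-→d30:-→d31:-→d32:H1 -> H1
  + 181.53.30.0/24 (H0) depth=24
  lookup 147.211.7.241: bits 10010011110100110000011111110001 walk d0:-→d1:-→d2:-→d3:-→d4:-→d5:-→d6:-→d7:-→d8:-→d9:-→d10:-→d11:-→d12:-→d13:-→d14:-→d15:-→d16:-→d17:-→d18:-→d19:-→d20:-→d21:-→d22:-→d23:-→d24:-→d25:-→d26:-→d27:-→d28:-→d29:-→d30:-→d31:-→d32:H1 -> H1

== LOOKUPS ==
["H2","H0","H0","H0","H0","H0","H0","H0","H1","H0","H2","no-route","H1","H1","H1"]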